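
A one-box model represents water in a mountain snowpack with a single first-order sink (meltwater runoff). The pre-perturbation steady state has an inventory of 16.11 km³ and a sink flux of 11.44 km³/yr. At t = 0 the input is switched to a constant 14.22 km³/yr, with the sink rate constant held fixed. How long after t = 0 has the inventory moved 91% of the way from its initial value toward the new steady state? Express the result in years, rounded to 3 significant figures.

τ = M₀/F₀ = 16.11/11.44 = 1.408 yr.
The remaining gap fraction is e^(−t/τ); 91% covered ⇒ e^(−t/τ) = 0.0900.
t = −τ ln(0.0900) = 1.408 × 2.408 = 3.391 yr.

3.39 yr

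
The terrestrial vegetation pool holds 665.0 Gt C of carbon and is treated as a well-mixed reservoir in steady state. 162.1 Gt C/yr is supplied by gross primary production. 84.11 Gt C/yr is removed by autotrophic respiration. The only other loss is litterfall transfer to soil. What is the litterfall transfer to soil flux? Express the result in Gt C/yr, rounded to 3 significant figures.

78.0 Gt C/yr

At steady state ΣF_in = ΣF_out.
ΣF_in = 162.10 Gt C/yr.
Litterfall transfer to soil flux = ΣF_in − (84.11) = 162.10 − 84.11 = 77.99 Gt C/yr.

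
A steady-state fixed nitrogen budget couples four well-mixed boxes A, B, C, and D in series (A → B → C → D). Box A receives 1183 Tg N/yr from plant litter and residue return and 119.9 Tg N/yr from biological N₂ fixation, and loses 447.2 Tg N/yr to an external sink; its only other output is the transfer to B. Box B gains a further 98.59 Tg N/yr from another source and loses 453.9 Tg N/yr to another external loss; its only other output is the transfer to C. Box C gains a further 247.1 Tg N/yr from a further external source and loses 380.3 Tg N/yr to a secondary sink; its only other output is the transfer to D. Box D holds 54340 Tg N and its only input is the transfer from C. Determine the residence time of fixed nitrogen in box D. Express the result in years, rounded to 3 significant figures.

148 yr

Box A: F(A→B) = (1183 + 119.9) − 447.2 = 855.70 Tg N/yr.
Box B: F(B→C) = (855.70 + 98.59) − 453.9 = 500.39 Tg N/yr.
Box C: F(C→D) = (500.39 + 247.1) − 380.3 = 367.19 Tg N/yr.
Box D throughput = its input = 367.19 Tg N/yr; τ = 54340 / 367.19 = 148.0 yr.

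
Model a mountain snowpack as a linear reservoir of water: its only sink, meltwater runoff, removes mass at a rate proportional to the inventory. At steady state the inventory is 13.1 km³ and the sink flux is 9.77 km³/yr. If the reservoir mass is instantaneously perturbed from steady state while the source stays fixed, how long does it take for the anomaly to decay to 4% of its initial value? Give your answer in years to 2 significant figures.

4.3 yr

For a linear reservoir the anomaly decays as exp(−t/τ) with τ = M/F = 13.1/9.77 = 1.341 yr.
exp(−t/τ) = 0.04 ⇒ t = −τ ln(0.04) = 1.341 × 3.219 = 4.316 yr.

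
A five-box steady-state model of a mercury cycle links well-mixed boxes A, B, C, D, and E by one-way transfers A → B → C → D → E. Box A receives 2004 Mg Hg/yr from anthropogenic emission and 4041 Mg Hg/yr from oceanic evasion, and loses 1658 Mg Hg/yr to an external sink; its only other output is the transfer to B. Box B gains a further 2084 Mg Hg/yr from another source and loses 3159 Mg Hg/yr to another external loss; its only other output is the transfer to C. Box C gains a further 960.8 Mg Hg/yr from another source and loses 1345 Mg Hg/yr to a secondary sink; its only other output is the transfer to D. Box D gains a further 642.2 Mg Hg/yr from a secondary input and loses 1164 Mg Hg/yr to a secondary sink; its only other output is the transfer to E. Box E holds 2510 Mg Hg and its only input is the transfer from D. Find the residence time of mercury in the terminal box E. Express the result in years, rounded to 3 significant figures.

1.04 yr

Box A: F(A→B) = (2004 + 4041) − 1658 = 4387.0 Mg Hg/yr.
Box B: F(B→C) = (4387.0 + 2084) − 3159 = 3312.0 Mg Hg/yr.
Box C: F(C→D) = (3312.0 + 960.8) − 1345 = 2927.8 Mg Hg/yr.
Box D: F(D→E) = (2927.8 + 642.2) − 1164 = 2406.0 Mg Hg/yr.
Box E throughput = its input = 2406.0 Mg Hg/yr; τ = 2510 / 2406.0 = 1.043 yr.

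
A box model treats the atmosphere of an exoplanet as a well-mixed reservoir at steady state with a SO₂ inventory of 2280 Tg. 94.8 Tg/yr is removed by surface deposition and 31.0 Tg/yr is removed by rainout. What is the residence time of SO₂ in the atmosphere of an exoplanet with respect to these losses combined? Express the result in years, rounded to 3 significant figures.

Total removal = 94.80 + 31.00 = 125.80 Tg/yr.
τ = M / ΣF_out = 2280 / 125.80 = 18.12 yr.

18.1 yr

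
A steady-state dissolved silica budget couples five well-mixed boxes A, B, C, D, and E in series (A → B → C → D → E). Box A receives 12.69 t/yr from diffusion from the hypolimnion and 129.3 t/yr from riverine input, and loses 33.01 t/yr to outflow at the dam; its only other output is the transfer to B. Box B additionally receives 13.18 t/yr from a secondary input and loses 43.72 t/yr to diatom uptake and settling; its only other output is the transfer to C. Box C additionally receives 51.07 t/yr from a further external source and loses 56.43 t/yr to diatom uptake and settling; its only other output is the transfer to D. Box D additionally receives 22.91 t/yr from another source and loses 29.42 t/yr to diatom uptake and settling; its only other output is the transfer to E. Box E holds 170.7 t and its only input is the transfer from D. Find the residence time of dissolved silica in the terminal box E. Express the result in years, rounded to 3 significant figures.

Box A: F(A→B) = (12.69 + 129.3) − 33.01 = 108.98 t/yr.
Box B: F(B→C) = (108.98 + 13.18) − 43.72 = 78.440 t/yr.
Box C: F(C→D) = (78.440 + 51.07) − 56.43 = 73.080 t/yr.
Box D: F(D→E) = (73.080 + 22.91) − 29.42 = 66.570 t/yr.
Box E throughput = its input = 66.570 t/yr; τ = 170.7 / 66.570 = 2.564 yr.

2.56 yr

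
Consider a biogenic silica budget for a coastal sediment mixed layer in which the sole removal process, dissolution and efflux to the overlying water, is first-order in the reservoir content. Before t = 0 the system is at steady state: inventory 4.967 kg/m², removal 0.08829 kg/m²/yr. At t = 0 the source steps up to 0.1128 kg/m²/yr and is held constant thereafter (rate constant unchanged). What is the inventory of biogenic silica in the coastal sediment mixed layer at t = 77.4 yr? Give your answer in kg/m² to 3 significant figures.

6.00 kg/m²

Residence time τ = M₀/F₀ = 56.26 yr. The eventual steady state is M_∞ = M₀·(F₁/F₀) = 4.967 × 0.1128/0.08829 = 6.3459 kg/m².
The anomaly ΔM(t) = M(t) − M_∞ decays as ΔM₀·e^(−t/τ) with ΔM₀ = 4.967 − 6.3459 = −1.379 kg/m².
At t = 77.4 yr, e^(−t/τ) = e^(−1.376) = 0.2526, so ΔM = −0.3484 kg/m² and M = 6.3459 − 0.3484 = 5.9975 kg/m².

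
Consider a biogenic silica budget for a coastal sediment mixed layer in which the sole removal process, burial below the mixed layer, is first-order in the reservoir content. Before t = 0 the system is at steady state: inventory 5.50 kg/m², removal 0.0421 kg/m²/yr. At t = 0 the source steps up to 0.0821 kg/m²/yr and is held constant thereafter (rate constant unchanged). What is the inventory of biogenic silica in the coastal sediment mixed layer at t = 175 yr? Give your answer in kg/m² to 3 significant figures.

The sink rate constant is k = F₀/M₀ = 0.0421/5.50 = 0.007655 yr⁻¹.
Solving dM/dt = F₁ − kM with M(0) = M₀ gives M(t) = F₁/k + (M₀ − F₁/k)·e^(−kt).
F₁/k = 0.0821/0.007655 = 10.726 kg/m²; kt = 0.007655 × 175 = 1.340, e^(−kt) = 0.2620.
M(175) = 10.726 + (5.50 − 10.726) × 0.2620 = 10.726 − 1.369 = 9.3567 kg/m².

9.36 kg/m²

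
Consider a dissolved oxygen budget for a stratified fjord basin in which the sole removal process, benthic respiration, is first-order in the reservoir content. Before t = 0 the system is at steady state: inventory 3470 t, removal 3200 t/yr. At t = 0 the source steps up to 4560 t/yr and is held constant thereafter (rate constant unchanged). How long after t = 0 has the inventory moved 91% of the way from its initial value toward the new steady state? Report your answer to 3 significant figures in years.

2.61 yr

τ = M₀/F₀ = 3470/3200 = 1.084 yr.
The remaining gap fraction is e^(−t/τ); 91% covered ⇒ e^(−t/τ) = 0.0900.
t = −τ ln(0.0900) = 1.084 × 2.408 = 2.611 yr.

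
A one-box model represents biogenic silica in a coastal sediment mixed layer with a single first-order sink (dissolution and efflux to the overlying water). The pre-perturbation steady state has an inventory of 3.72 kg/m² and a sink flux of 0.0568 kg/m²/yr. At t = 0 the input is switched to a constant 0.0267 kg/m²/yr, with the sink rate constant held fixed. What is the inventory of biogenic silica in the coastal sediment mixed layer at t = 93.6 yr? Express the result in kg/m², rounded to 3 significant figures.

2.22 kg/m²

The sink rate constant is k = F₀/M₀ = 0.0568/3.72 = 0.01527 yr⁻¹.
Solving dM/dt = F₁ − kM with M(0) = M₀ gives M(t) = F₁/k + (M₀ − F₁/k)·e^(−kt).
F₁/k = 0.0267/0.01527 = 1.7487 kg/m²; kt = 0.01527 × 93.6 = 1.429, e^(−kt) = 0.2395.
M(93.6) = 1.7487 + (3.72 − 1.7487) × 0.2395 = 1.7487 + 0.4722 = 2.2208 kg/m².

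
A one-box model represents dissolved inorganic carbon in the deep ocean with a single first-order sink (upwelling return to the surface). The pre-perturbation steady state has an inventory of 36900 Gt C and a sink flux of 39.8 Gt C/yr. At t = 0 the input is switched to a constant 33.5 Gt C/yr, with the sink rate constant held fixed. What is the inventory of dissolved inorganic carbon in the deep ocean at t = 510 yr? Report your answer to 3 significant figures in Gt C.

34400 Gt C

The sink rate constant is k = F₀/M₀ = 39.8/36900 = 0.001079 yr⁻¹.
Solving dM/dt = F₁ − kM with M(0) = M₀ gives M(t) = F₁/k + (M₀ − F₁/k)·e^(−kt).
F₁/k = 33.5/0.001079 = 31059 Gt C; kt = 0.001079 × 510 = 0.5501, e^(−kt) = 0.5769.
M(510) = 31059 + (36900 − 31059) × 0.5769 = 31059 + 3370 = 34429 Gt C.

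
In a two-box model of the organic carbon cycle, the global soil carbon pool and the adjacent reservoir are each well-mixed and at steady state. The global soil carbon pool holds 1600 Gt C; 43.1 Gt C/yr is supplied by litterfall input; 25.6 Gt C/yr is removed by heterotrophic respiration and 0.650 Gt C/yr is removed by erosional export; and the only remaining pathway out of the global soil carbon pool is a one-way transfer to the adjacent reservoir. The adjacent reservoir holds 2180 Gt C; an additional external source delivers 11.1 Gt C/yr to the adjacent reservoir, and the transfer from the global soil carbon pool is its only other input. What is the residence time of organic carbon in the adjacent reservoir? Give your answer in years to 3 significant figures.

Balance the global soil carbon pool: ΣF_in = 43.100 Gt C/yr.
Transfer to the adjacent reservoir = ΣF_in − (25.6 + 0.650) = 16.850 Gt C/yr.
Total input to the adjacent reservoir = 16.850 + 11.1 = 27.950 Gt C/yr; at steady state this equals its total output.
τ = M / F = 2180 / 27.950 = 78.00 yr.

78.0 yr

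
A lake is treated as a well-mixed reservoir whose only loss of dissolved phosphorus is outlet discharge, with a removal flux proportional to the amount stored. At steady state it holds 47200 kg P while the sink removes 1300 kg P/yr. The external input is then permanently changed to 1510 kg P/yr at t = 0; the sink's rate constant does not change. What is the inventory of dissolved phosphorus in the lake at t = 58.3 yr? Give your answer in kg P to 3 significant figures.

Residence time τ = M₀/F₀ = 36.31 yr. The eventual steady state is M_∞ = M₀·(F₁/F₀) = 47200 × 1510/1300 = 54825 kg P.
The anomaly ΔM(t) = M(t) − M_∞ decays as ΔM₀·e^(−t/τ) with ΔM₀ = 47200 − 54825 = −7625 kg P.
At t = 58.3 yr, e^(−t/τ) = e^(−1.606) = 0.2007, so ΔM = −1531 kg P and M = 54825 − 1531 = 53294 kg P.

53300 kg P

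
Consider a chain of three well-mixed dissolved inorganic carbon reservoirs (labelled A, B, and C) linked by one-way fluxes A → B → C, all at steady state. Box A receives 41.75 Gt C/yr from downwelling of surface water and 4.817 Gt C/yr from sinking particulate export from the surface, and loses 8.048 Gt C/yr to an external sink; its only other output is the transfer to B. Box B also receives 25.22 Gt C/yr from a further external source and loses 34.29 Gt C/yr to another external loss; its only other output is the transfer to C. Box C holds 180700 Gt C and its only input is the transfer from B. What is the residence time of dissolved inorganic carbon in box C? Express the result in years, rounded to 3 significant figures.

Box A: F(A→B) = (41.75 + 4.817) − 8.048 = 38.519 Gt C/yr.
Box B: F(B→C) = (38.519 + 25.22) − 34.29 = 29.449 Gt C/yr.
Box C throughput = its input = 29.449 Gt C/yr; τ = 180700 / 29.449 = 6136 yr.

6140 yr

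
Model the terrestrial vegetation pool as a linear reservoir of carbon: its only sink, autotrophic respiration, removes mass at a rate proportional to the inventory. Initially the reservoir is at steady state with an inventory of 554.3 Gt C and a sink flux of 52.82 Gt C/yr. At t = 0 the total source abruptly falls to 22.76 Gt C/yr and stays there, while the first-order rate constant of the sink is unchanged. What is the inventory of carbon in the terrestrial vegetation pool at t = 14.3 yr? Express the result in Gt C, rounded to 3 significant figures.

320 Gt C

The sink rate constant is k = F₀/M₀ = 52.82/554.3 = 0.09529 yr⁻¹.
Solving dM/dt = F₁ − kM with M(0) = M₀ gives M(t) = F₁/k + (M₀ − F₁/k)·e^(−kt).
F₁/k = 22.76/0.09529 = 238.85 Gt C; kt = 0.09529 × 14.3 = 1.363, e^(−kt) = 0.2560.
M(14.3) = 238.85 + (554.3 − 238.85) × 0.2560 = 238.85 + 80.75 = 319.60 Gt C.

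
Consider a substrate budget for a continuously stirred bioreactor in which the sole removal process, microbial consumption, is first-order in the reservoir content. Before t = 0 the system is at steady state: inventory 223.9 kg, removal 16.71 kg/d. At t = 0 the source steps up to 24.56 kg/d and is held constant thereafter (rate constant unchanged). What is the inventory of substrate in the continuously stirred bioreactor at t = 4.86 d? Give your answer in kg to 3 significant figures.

256 kg

τ = M₀/F₀ = 223.9/16.71 = 13.40 d; rate constant k = 1/τ.
New steady state M_∞ = F₁/k = F₁·τ = 24.56 × 13.40 = 329.08 kg.
M(t) = M_∞ + (M₀ − M_∞)·e^(−t/τ); t/τ = 4.86/13.40 = 0.3627, so e^(−t/τ) = 0.6958.
M(t) = 329.08 − 105.2 × 0.6958 = 255.90 kg.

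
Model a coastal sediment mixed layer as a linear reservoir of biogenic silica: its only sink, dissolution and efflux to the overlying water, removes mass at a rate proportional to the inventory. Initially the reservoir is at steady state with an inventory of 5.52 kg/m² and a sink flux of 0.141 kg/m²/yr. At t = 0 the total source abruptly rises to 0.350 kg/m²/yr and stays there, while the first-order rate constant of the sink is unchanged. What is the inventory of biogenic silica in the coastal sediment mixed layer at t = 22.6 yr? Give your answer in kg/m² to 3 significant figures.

9.11 kg/m²

The sink rate constant is k = F₀/M₀ = 0.141/5.52 = 0.02554 yr⁻¹.
Solving dM/dt = F₁ − kM with M(0) = M₀ gives M(t) = F₁/k + (M₀ − F₁/k)·e^(−kt).
F₁/k = 0.350/0.02554 = 13.702 kg/m²; kt = 0.02554 × 22.6 = 0.5773, e^(−kt) = 0.5614.
M(22.6) = 13.702 + (5.52 − 13.702) × 0.5614 = 13.702 − 4.594 = 9.1085 kg/m².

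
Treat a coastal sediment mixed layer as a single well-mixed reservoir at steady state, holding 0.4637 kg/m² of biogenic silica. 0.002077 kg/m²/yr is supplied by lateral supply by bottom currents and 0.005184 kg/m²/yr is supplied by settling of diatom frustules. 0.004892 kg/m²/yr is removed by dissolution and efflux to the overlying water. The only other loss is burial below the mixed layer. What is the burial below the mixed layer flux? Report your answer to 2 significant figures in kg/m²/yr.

0.0024 kg/m²/yr

At steady state ΣF_in = ΣF_out.
ΣF_in = 0.002077 + 0.005184 = 0.0072610 kg/m²/yr.
Burial below the mixed layer flux = ΣF_in − (0.004892) = 0.0072610 − 0.004892 = 0.002369 kg/m²/yr.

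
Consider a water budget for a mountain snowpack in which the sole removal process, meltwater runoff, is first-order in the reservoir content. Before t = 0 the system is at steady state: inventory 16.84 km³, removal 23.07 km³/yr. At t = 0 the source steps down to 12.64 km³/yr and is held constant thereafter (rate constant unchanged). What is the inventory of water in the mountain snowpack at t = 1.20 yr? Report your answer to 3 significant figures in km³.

10.7 km³

Residence time τ = M₀/F₀ = 0.7300 yr. The eventual steady state is M_∞ = M₀·(F₁/F₀) = 16.84 × 12.64/23.07 = 9.2266 km³.
The anomaly ΔM(t) = M(t) − M_∞ decays as ΔM₀·e^(−t/τ) with ΔM₀ = 16.84 − 9.2266 = 7.613 km³.
At t = 1.20 yr, e^(−t/τ) = e^(−1.644) = 0.1932, so ΔM = 1.471 km³ and M = 9.2266 + 1.471 = 10.698 km³.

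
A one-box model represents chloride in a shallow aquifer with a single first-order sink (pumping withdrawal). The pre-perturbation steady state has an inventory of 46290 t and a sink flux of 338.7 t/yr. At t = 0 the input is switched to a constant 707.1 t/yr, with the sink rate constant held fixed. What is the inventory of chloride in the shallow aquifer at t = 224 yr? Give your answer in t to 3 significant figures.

The sink rate constant is k = F₀/M₀ = 338.7/46290 = 0.007317 yr⁻¹.
Solving dM/dt = F₁ − kM with M(0) = M₀ gives M(t) = F₁/k + (M₀ − F₁/k)·e^(−kt).
F₁/k = 707.1/0.007317 = 96639 t; kt = 0.007317 × 224 = 1.639, e^(−kt) = 0.1942.
M(224) = 96639 + (46290 − 96639) × 0.1942 = 96639 − 9777 = 86862 t.

86900 t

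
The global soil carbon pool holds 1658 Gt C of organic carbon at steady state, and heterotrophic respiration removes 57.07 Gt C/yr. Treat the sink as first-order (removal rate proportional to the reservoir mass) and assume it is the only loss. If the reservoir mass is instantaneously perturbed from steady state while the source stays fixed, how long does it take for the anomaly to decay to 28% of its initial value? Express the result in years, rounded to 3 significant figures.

For a linear reservoir the anomaly decays as exp(−t/τ) with τ = M/F = 1658/57.07 = 29.05 yr.
exp(−t/τ) = 0.28 ⇒ t = −τ ln(0.28) = 29.05 × 1.273 = 36.98 yr.

37.0 yr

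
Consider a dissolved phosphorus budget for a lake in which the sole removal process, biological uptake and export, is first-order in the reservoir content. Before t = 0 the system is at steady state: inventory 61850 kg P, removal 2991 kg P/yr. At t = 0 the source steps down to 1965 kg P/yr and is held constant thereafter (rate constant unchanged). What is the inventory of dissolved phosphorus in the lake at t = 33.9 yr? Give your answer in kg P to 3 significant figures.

44800 kg P

The sink rate constant is k = F₀/M₀ = 2991/61850 = 0.04836 yr⁻¹.
Solving dM/dt = F₁ − kM with M(0) = M₀ gives M(t) = F₁/k + (M₀ − F₁/k)·e^(−kt).
F₁/k = 1965/0.04836 = 40634 kg P; kt = 0.04836 × 33.9 = 1.639, e^(−kt) = 0.1941.
M(33.9) = 40634 + (61850 − 40634) × 0.1941 = 40634 + 4118 = 44752 kg P.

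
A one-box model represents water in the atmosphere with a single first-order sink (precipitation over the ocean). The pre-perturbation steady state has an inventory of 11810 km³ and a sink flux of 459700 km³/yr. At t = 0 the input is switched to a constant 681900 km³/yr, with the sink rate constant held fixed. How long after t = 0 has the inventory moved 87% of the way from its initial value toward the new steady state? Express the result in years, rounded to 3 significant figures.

0.0524 yr

τ = M₀/F₀ = 11810/459700 = 0.02569 yr.
The remaining gap fraction is e^(−t/τ); 87% covered ⇒ e^(−t/τ) = 0.130.
t = −τ ln(0.130) = 0.02569 × 2.040 = 0.05241 yr.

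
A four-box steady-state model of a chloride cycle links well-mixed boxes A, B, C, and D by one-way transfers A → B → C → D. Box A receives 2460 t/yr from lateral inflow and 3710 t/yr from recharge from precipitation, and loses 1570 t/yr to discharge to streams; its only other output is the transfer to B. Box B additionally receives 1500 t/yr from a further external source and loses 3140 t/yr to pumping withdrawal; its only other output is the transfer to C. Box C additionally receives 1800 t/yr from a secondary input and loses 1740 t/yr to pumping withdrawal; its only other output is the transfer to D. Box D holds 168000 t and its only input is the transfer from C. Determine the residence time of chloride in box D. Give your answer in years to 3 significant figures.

55.6 yr

Box A: F(A→B) = (2460 + 3710) − 1570 = 4600.0 t/yr.
Box B: F(B→C) = (4600.0 + 1500) − 3140 = 2960.0 t/yr.
Box C: F(C→D) = (2960.0 + 1800) − 1740 = 3020.0 t/yr.
Box D throughput = its input = 3020.0 t/yr; τ = 168000 / 3020.0 = 55.63 yr.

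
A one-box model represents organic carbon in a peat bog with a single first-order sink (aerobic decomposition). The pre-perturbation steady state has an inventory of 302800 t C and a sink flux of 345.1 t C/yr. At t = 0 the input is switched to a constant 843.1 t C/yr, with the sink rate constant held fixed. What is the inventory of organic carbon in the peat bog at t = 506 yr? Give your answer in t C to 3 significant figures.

τ = M₀/F₀ = 302800/345.1 = 877.4 yr; rate constant k = 1/τ.
New steady state M_∞ = F₁/k = F₁·τ = 843.1 × 877.4 = 739760 t C.
M(t) = M_∞ + (M₀ − M_∞)·e^(−t/τ); t/τ = 506/877.4 = 0.5767, so e^(−t/τ) = 0.5618.
M(t) = 739760 − 437000 × 0.5618 = 494290 t C.

494000 t C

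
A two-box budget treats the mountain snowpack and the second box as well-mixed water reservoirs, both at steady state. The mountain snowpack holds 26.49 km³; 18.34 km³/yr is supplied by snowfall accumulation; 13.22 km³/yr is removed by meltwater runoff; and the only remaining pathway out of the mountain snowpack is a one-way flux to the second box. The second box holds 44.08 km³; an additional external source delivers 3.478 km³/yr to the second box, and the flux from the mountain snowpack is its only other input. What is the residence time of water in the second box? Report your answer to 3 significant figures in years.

5.13 yr

Balance the mountain snowpack: ΣF_in = 18.340 km³/yr.
Flux to the second box = ΣF_in − (13.22) = 5.1200 km³/yr.
Total input to the second box = 5.1200 + 3.478 = 8.5980 km³/yr; at steady state this equals its total output.
τ = M / F = 44.08 / 8.5980 = 5.127 yr.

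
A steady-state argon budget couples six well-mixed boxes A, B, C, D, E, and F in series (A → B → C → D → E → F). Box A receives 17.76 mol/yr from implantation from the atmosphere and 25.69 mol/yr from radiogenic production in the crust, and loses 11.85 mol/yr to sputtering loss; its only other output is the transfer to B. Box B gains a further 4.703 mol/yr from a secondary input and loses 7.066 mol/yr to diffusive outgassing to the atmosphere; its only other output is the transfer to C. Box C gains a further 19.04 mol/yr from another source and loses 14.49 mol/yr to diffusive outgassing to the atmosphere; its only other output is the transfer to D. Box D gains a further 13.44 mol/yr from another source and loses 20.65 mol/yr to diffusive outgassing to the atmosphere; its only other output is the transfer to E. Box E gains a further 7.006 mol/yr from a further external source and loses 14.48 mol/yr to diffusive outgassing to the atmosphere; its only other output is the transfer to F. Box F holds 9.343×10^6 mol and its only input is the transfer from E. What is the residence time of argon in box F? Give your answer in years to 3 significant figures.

489000 yr

Box A: F(A→B) = (17.76 + 25.69) − 11.85 = 31.600 mol/yr.
Box B: F(B→C) = (31.600 + 4.703) − 7.066 = 29.237 mol/yr.
Box C: F(C→D) = (29.237 + 19.04) − 14.49 = 33.787 mol/yr.
Box D: F(D→E) = (33.787 + 13.44) − 20.65 = 26.577 mol/yr.
Box E: F(E→F) = (26.577 + 7.006) − 14.48 = 19.103 mol/yr.
Box F throughput = its input = 19.103 mol/yr; τ = 9.343×10^6 / 19.103 = 489100 yr.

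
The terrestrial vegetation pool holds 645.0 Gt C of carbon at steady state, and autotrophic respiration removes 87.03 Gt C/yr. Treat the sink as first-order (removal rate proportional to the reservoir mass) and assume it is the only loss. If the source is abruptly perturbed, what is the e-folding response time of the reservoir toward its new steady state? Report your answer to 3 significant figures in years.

For a linear reservoir the response time equals the residence time τ = M/F.
τ = 645.0 / 87.03 = 7.411 yr.

7.41 yr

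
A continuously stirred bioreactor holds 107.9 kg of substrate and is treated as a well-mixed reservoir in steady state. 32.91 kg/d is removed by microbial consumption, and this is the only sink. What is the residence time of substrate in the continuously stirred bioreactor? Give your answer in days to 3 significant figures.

τ = M / F = 107.9 / 32.91 = 3.279 d.

3.28 d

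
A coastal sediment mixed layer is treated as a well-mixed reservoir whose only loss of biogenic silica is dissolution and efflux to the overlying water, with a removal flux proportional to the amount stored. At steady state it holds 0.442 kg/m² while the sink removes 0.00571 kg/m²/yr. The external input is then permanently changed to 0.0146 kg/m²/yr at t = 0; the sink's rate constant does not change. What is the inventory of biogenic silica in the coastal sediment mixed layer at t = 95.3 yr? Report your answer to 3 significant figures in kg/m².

0.929 kg/m²

The sink rate constant is k = F₀/M₀ = 0.00571/0.442 = 0.01292 yr⁻¹.
Solving dM/dt = F₁ − kM with M(0) = M₀ gives M(t) = F₁/k + (M₀ − F₁/k)·e^(−kt).
F₁/k = 0.0146/0.01292 = 1.1302 kg/m²; kt = 0.01292 × 95.3 = 1.231, e^(−kt) = 0.2920.
M(95.3) = 1.1302 + (0.442 − 1.1302) × 0.2920 = 1.1302 − 0.2009 = 0.92924 kg/m².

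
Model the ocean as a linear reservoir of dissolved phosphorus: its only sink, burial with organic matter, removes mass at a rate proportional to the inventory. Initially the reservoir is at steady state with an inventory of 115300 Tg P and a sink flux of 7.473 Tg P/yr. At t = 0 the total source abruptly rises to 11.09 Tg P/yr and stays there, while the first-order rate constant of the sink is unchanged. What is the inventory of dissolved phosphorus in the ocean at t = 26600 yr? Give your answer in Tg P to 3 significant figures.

161000 Tg P

The sink rate constant is k = F₀/M₀ = 7.473/115300 = 6.481×10^-5 yr⁻¹.
Solving dM/dt = F₁ − kM with M(0) = M₀ gives M(t) = F₁/k + (M₀ − F₁/k)·e^(−kt).
F₁/k = 11.09/6.481×10^-5 = 171110 Tg P; kt = 6.481×10^-5 × 26600 = 1.724, e^(−kt) = 0.1783.
M(26600) = 171110 + (115300 − 171110) × 0.1783 = 171110 − 9953 = 161150 Tg P.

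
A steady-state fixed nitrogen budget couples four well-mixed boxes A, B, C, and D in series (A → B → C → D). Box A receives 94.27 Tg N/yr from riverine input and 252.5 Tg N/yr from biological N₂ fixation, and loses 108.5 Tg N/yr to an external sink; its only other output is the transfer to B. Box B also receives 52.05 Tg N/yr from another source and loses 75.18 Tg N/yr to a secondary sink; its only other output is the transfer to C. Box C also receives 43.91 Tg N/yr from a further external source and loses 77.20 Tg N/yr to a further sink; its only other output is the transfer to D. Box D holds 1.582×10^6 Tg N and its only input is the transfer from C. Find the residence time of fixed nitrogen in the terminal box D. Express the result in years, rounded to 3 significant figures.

8700 yr

Box A: F(A→B) = (94.27 + 252.5) − 108.5 = 238.27 Tg N/yr.
Box B: F(B→C) = (238.27 + 52.05) − 75.18 = 215.14 Tg N/yr.
Box C: F(C→D) = (215.14 + 43.91) − 77.20 = 181.85 Tg N/yr.
Box D throughput = its input = 181.85 Tg N/yr; τ = 1.582×10^6 / 181.85 = 8699 yr.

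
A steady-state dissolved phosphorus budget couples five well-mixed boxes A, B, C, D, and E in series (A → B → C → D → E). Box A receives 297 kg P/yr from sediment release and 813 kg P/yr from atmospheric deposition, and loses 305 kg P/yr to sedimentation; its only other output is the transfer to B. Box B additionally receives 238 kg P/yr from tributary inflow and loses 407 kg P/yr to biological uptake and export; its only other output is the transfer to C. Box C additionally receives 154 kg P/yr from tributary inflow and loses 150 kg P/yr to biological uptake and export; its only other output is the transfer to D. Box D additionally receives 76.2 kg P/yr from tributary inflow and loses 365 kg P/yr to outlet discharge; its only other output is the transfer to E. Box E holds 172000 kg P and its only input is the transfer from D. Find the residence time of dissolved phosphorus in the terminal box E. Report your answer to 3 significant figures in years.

490 yr

Box A: F(A→B) = (297 + 813) − 305 = 805.00 kg P/yr.
Box B: F(B→C) = (805.00 + 238) − 407 = 636.00 kg P/yr.
Box C: F(C→D) = (636.00 + 154) − 150 = 640.00 kg P/yr.
Box D: F(D→E) = (640.00 + 76.2) − 365 = 351.20 kg P/yr.
Box E throughput = its input = 351.20 kg P/yr; τ = 172000 / 351.20 = 489.7 yr.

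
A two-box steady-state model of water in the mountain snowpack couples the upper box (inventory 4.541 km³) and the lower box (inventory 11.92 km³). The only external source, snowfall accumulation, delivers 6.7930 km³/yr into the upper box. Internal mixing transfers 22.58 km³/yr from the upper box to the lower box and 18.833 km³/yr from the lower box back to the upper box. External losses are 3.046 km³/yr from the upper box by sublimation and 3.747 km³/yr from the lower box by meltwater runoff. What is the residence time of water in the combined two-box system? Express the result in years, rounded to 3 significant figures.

2.42 yr

Residence time in the combined system uses the total inventory and the total *external* removal — internal exchanges between the two boxes cancel.
M_total = 4.541 + 11.92 = 16.461 km³.
ΣF_external_out = 3.046 + 3.747 = 6.7930 km³/yr.
τ = M_total / ΣF_ext = 16.461 / 6.7930 = 2.423 yr.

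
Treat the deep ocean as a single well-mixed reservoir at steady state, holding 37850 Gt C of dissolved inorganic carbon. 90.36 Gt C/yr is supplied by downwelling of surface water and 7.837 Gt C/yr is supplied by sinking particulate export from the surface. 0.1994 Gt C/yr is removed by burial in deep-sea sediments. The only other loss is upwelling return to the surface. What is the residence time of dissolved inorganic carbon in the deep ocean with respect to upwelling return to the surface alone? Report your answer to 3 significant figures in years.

386 yr

At steady state ΣF_in = ΣF_out.
ΣF_in = 90.36 + 7.837 = 98.197 Gt C/yr.
Upwelling return to the surface flux = ΣF_in − (0.1994) = 98.197 − 0.1994 = 98.00 Gt C/yr.
τ = M / F = 37850 / 98.00 = 386.2 yr.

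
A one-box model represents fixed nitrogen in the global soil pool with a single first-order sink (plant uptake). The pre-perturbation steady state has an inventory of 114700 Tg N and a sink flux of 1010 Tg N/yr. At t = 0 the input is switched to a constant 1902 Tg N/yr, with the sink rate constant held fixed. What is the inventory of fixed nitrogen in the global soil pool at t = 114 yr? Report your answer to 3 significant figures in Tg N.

Residence time τ = M₀/F₀ = 113.6 yr. The eventual steady state is M_∞ = M₀·(F₁/F₀) = 114700 × 1902/1010 = 216000 Tg N.
The anomaly ΔM(t) = M(t) − M_∞ decays as ΔM₀·e^(−t/τ) with ΔM₀ = 114700 − 216000 = −101300 Tg N.
At t = 114 yr, e^(−t/τ) = e^(−1.004) = 0.3665, so ΔM = −37120 Tg N and M = 216000 − 37120 = 178880 Tg N.

179000 Tg N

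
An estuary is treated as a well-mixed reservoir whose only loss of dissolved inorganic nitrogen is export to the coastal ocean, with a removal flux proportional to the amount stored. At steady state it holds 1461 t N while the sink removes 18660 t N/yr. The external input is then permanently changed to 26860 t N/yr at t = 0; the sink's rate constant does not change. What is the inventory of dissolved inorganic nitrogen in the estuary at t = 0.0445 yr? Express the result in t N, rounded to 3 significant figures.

Residence time τ = M₀/F₀ = 0.07830 yr. The eventual steady state is M_∞ = M₀·(F₁/F₀) = 1461 × 26860/18660 = 2103.0 t N.
The anomaly ΔM(t) = M(t) − M_∞ decays as ΔM₀·e^(−t/τ) with ΔM₀ = 1461 − 2103.0 = −642.0 t N.
At t = 0.0445 yr, e^(−t/τ) = e^(−0.5684) = 0.5665, so ΔM = −363.7 t N and M = 2103.0 − 363.7 = 1739.3 t N.

1740 t N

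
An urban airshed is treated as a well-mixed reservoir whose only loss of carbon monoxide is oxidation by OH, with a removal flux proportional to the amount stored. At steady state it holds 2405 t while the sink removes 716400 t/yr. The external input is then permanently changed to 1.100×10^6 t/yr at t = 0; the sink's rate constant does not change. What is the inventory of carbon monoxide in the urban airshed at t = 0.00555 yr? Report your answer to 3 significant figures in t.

3450 t

τ = M₀/F₀ = 2405/716400 = 0.003357 yr; rate constant k = 1/τ.
New steady state M_∞ = F₁/k = F₁·τ = 1.100×10^6 × 0.003357 = 3692.8 t.
M(t) = M_∞ + (M₀ − M_∞)·e^(−t/τ); t/τ = 0.00555/0.003357 = 1.653, so e^(−t/τ) = 0.1914.
M(t) = 3692.8 − 1288 × 0.1914 = 3446.3 t.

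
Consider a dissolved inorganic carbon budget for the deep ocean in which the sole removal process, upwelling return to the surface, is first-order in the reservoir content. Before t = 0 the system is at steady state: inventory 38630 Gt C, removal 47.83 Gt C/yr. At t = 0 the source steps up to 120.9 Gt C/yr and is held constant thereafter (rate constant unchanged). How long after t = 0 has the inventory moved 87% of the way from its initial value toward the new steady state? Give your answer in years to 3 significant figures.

τ = M₀/F₀ = 38630/47.83 = 807.7 yr.
The remaining gap fraction is e^(−t/τ); 87% covered ⇒ e^(−t/τ) = 0.130.
t = −τ ln(0.130) = 807.7 × 2.040 = 1648 yr.

1650 yr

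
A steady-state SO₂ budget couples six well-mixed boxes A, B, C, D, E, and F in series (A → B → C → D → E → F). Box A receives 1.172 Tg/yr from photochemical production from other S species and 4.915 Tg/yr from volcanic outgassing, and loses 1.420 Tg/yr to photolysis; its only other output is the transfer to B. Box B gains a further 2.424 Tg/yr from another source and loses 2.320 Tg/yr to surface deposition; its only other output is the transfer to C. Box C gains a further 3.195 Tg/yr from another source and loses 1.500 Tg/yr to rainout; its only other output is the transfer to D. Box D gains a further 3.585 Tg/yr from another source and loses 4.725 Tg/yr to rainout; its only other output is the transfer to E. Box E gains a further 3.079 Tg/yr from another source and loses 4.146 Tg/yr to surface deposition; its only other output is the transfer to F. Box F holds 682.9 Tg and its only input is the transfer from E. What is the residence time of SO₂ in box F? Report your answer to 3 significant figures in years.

160 yr

Box A: F(A→B) = (1.172 + 4.915) − 1.420 = 4.6670 Tg/yr.
Box B: F(B→C) = (4.6670 + 2.424) − 2.320 = 4.7710 Tg/yr.
Box C: F(C→D) = (4.7710 + 3.195) − 1.500 = 6.4660 Tg/yr.
Box D: F(D→E) = (6.4660 + 3.585) − 4.725 = 5.3260 Tg/yr.
Box E: F(E→F) = (5.3260 + 3.079) − 4.146 = 4.2590 Tg/yr.
Box F throughput = its input = 4.2590 Tg/yr; τ = 682.9 / 4.2590 = 160.3 yr.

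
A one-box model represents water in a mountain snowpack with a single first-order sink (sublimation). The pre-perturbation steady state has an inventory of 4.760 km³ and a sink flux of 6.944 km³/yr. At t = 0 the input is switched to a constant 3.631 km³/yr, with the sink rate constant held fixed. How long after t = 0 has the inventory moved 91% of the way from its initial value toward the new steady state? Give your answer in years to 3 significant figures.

1.65 yr

τ = M₀/F₀ = 4.760/6.944 = 0.6855 yr.
The remaining gap fraction is e^(−t/τ); 91% covered ⇒ e^(−t/τ) = 0.0900.
t = −τ ln(0.0900) = 0.6855 × 2.408 = 1.651 yr.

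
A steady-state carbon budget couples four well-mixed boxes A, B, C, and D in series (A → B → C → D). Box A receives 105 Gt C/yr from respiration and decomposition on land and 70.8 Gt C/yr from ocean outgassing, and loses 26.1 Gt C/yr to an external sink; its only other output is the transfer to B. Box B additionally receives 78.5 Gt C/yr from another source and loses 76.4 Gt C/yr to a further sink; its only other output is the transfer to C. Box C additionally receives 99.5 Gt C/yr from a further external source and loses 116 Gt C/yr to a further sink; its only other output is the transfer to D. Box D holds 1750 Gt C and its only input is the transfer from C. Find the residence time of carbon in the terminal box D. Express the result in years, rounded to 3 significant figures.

12.9 yr

Box A: F(A→B) = (105 + 70.8) − 26.1 = 149.70 Gt C/yr.
Box B: F(B→C) = (149.70 + 78.5) − 76.4 = 151.80 Gt C/yr.
Box C: F(C→D) = (151.80 + 99.5) − 116 = 135.30 Gt C/yr.
Box D throughput = its input = 135.30 Gt C/yr; τ = 1750 / 135.30 = 12.93 yr.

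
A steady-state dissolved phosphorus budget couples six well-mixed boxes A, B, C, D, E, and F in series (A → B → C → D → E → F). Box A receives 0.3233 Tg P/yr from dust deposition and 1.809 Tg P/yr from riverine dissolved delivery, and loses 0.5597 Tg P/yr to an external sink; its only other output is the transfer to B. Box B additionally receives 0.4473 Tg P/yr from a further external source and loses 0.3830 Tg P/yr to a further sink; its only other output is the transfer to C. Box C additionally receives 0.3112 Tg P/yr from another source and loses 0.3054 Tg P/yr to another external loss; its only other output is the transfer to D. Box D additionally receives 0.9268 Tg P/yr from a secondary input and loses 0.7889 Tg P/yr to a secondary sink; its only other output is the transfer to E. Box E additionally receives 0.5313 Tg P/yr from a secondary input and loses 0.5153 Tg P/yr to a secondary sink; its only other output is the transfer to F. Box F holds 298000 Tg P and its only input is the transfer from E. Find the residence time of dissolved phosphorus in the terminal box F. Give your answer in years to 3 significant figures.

Box A: F(A→B) = (0.3233 + 1.809) − 0.5597 = 1.5726 Tg P/yr.
Box B: F(B→C) = (1.5726 + 0.4473) − 0.3830 = 1.6369 Tg P/yr.
Box C: F(C→D) = (1.6369 + 0.3112) − 0.3054 = 1.6427 Tg P/yr.
Box D: F(D→E) = (1.6427 + 0.9268) − 0.7889 = 1.7806 Tg P/yr.
Box E: F(E→F) = (1.7806 + 0.5313) − 0.5153 = 1.7966 Tg P/yr.
Box F throughput = its input = 1.7966 Tg P/yr; τ = 298000 / 1.7966 = 165900 yr.

166000 yr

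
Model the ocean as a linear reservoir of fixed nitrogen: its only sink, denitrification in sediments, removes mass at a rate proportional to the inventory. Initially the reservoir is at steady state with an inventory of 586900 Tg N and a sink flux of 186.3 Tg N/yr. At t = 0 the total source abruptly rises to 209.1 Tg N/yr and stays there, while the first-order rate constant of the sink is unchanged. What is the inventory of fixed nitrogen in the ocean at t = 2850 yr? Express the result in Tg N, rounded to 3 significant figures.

Residence time τ = M₀/F₀ = 3150 yr. The eventual steady state is M_∞ = M₀·(F₁/F₀) = 586900 × 209.1/186.3 = 658730 Tg N.
The anomaly ΔM(t) = M(t) − M_∞ decays as ΔM₀·e^(−t/τ) with ΔM₀ = 586900 − 658730 = −71830 Tg N.
At t = 2850 yr, e^(−t/τ) = e^(−0.9047) = 0.4047, so ΔM = −29070 Tg N and M = 658730 − 29070 = 629660 Tg N.

630000 Tg N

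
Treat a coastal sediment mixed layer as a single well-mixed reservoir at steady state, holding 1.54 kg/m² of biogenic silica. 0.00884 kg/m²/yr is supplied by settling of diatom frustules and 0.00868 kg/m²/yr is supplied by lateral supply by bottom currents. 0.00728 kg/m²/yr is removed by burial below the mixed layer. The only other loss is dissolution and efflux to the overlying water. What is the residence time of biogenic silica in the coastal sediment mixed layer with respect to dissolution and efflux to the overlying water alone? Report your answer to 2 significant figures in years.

At steady state ΣF_in = ΣF_out.
ΣF_in = 0.00884 + 0.00868 = 0.017520 kg/m²/yr.
Dissolution and efflux to the overlying water flux = ΣF_in − (0.00728) = 0.017520 − 0.007280 = 0.01024 kg/m²/yr.
τ = M / F = 1.54 / 0.01024 = 150.4 yr.

150 yr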